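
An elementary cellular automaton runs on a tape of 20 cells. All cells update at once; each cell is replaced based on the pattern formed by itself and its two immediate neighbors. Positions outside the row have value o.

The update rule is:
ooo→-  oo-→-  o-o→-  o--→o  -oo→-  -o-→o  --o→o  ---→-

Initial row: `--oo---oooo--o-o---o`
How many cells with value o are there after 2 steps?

oo--o-o----ooo-oo-o-
--ooo-oo--o-------o-
count of o: 7

7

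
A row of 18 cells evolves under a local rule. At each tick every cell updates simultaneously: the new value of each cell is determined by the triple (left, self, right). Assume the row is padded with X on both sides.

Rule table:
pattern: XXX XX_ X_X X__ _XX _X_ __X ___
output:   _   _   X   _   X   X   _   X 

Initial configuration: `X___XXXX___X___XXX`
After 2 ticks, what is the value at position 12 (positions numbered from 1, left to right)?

X

tick 1: __X_X____X_X_X_X__
tick 2: __XXX_XX_XXXXXXX__
position 12 holds X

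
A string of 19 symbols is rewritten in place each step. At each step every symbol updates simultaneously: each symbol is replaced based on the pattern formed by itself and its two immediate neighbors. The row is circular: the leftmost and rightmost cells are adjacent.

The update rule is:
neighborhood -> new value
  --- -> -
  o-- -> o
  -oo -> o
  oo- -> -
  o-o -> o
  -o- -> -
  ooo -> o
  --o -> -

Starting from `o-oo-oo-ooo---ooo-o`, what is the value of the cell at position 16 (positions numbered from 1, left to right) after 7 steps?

o

-oo-oo-ooo-o--oo-oo
oo-oo-ooo-o-o-o-oo-
o-oo-ooo-o-o-o-oo-o
-oo-ooo-o-o-o-oo-oo
oo-ooo-o-o-o-oo-oo-
o-ooo-o-o-o-oo-oo-o
-ooo-o-o-o-oo-oo-oo
position 16 holds o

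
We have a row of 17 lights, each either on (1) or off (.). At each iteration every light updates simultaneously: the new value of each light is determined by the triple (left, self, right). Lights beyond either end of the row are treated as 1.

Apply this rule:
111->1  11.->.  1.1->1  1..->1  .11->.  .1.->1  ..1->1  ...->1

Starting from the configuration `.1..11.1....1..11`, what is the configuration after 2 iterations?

iteration 1: 1111..111111111.1
iteration 2: 111.11.1111111.1.

111.11.1111111.1.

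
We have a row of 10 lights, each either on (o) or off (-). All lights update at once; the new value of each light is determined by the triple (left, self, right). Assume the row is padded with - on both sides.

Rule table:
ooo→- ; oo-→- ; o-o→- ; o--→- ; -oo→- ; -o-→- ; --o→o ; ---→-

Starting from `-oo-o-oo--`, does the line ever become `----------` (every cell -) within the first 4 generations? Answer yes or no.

o---------
----------
all cells are - at generation 2

yes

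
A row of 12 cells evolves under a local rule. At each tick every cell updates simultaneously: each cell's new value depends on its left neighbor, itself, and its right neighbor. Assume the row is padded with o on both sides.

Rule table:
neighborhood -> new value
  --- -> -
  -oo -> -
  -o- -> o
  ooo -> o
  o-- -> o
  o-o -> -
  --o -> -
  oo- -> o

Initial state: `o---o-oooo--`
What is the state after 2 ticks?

oo--o--oooo-
ooo-oo--ooo-

ooo-oo--ooo-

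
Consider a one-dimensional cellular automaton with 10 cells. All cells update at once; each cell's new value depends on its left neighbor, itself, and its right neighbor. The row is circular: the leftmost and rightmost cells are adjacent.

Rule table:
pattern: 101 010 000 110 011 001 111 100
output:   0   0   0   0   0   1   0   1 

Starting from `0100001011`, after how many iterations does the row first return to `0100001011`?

4

iteration 1: 0010010000
iteration 2: 0101101000
iteration 3: 1000000100
iteration 4: 0100001011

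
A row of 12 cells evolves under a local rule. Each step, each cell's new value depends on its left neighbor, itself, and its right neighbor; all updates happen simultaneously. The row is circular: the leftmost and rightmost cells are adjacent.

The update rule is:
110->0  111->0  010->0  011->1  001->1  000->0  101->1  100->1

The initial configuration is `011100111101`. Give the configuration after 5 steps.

101100101101

110011100010
101110010101
011001101011
110111010110
101100101101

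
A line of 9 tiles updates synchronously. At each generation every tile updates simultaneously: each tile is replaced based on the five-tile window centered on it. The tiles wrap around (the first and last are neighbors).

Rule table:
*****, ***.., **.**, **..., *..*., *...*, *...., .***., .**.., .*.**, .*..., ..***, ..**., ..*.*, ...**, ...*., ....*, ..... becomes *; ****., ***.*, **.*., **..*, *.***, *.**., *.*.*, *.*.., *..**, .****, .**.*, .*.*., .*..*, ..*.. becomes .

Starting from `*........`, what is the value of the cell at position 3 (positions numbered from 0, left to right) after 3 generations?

generation 1: .********
generation 2: *..****..
generation 3: ...*..*.*
position 3 holds *

*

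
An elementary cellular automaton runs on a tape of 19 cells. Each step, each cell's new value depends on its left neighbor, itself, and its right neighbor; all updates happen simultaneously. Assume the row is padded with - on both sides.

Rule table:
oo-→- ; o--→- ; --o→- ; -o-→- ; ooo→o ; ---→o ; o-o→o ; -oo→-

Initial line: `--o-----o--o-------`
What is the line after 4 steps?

o---ooo------oooooo
--o--o--oooo--oooo-
o--------oo----oo--
--oooooo----oo----o

--oooooo----oo----o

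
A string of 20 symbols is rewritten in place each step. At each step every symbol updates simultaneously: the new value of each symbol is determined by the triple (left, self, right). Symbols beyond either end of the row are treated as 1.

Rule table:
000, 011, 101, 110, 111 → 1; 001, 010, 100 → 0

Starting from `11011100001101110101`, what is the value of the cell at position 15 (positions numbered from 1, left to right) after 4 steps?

11111101101111111011
11111111111111111111
11111111111111111111  (fixed point — unchanged through step 4)
position 15 holds 1

1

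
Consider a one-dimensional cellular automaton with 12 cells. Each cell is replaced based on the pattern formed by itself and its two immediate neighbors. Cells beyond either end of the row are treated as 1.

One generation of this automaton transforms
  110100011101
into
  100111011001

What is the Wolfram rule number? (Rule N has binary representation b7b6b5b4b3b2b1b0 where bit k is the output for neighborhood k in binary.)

position 0: 111 → 1  (bit 7 = 1)
position 1: 110 → 0  (bit 6 = 0)
position 2: 101 → 0  (bit 5 = 0)
position 4: 100 → 1  (bit 4 = 1)
position 7: 011 → 1  (bit 3 = 1)
position 3: 010 → 1  (bit 2 = 1)
position 6: 001 → 0  (bit 1 = 0)
position 5: 000 → 1  (bit 0 = 1)
bits b7..b0 = 10011101 = 157

157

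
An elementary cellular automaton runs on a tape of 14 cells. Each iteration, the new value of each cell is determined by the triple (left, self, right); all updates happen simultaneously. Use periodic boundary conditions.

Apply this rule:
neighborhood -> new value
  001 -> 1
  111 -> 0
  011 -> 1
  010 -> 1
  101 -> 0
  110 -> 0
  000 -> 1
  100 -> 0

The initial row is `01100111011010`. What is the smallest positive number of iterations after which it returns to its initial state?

14

11001100010010
10011001110110
10110011000100
10100110011101
00101100110001
01101001100111
01001011001100
11011010011001
00010010110011
01110110100110
11000100101100
10011101101001
00110001001011
01100111011010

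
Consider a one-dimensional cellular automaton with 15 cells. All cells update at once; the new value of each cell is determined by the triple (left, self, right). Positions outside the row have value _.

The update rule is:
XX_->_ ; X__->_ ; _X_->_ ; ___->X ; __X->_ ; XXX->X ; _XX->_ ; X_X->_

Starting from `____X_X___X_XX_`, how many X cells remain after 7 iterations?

XXX_____X______
_X__XXX___XXXXX
_____X__X__XXX_
XXXX________X__
_XX__XXXXXX___X
______XXXX__X__
XXXXX__XX_____X
count of X: 8

8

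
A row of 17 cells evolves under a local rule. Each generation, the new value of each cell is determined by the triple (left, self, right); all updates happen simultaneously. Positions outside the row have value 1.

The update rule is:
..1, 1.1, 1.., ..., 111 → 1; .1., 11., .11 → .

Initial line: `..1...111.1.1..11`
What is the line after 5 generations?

.1.1.1.1.1.1.11.1

11.111.1.1.1.11.1
1.1.1.1.1.1.1..1.
.1.1.1.1.1.1.11.1
1.1.1.1.1.1.1..1.  (repeats generation 2; period 2)
generation 5: .1.1.1.1.1.1.11.1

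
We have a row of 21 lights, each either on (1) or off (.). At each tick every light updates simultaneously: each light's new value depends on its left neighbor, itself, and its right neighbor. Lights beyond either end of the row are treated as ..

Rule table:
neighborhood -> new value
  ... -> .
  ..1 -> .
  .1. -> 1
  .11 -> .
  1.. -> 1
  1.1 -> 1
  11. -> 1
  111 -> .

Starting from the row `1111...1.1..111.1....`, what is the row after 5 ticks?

.......11....11.....1

...11..1111...1111...
....11....11.....11..
.....11....11.....11.
......11....11.....11
.......11....11.....1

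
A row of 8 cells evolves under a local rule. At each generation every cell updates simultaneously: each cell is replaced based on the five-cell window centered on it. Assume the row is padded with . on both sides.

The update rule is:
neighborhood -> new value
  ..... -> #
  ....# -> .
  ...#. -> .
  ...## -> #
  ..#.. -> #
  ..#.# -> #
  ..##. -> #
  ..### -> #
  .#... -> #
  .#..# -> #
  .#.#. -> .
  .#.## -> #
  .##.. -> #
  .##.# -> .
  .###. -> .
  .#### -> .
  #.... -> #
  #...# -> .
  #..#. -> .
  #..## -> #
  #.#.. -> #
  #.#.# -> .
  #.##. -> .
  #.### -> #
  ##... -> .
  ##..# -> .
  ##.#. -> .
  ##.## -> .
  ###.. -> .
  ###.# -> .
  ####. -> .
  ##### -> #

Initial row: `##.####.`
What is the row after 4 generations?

##.#.###

generation 1: #..#....
generation 2: ##.#####
generation 3: #..#.#..
generation 4: ##.#.###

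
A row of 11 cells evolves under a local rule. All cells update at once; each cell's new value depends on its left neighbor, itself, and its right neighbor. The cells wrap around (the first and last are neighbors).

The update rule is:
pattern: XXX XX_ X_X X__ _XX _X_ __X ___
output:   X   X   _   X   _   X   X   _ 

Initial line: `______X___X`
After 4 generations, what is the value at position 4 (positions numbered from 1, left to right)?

X

X____XXX_XX
XX__X_XX__X
XXXXX__XXX_
_XXXXXX_XX_
position 4 holds X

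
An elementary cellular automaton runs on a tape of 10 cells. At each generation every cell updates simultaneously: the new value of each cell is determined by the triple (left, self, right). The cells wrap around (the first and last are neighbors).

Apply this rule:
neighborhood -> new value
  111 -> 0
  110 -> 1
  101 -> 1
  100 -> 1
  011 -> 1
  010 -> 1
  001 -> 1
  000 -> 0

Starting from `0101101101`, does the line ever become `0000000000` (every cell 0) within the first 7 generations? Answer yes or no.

yes

1111111111
0000000000
all cells are 0 at generation 2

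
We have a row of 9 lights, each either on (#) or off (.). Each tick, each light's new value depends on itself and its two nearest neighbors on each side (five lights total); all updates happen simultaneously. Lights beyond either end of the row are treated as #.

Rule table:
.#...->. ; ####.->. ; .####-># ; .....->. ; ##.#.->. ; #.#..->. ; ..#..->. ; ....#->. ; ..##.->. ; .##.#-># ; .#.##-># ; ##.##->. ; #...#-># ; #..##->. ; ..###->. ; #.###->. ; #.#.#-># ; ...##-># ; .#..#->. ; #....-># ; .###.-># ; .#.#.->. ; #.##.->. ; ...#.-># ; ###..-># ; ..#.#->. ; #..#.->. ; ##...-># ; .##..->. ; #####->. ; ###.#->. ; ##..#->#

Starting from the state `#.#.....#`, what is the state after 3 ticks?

.....#.#.

....#..#.
##.#....#
.....#.#.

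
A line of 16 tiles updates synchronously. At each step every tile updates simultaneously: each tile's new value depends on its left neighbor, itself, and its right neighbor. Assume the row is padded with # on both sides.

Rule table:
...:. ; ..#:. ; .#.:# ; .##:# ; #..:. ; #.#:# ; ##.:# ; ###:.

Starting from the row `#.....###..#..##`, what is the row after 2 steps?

#.....###..#..##

#.....#.#..#..#.
#.....###..#..##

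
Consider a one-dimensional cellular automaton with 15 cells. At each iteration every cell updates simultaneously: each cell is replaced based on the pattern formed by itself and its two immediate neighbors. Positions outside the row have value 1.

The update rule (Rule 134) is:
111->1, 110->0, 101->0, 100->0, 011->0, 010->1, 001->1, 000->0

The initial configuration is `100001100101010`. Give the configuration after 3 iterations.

001000110011010

iteration 1: 000010001101010
iteration 2: 000110010001010
iteration 3: 001000110011010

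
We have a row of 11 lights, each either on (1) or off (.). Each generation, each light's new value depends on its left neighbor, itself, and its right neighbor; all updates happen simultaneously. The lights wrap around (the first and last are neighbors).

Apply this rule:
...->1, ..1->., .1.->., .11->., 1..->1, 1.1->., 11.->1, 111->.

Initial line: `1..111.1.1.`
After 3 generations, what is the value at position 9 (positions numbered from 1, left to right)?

.

.1...1.....
..11..11111
1..11.....1
position 9 holds .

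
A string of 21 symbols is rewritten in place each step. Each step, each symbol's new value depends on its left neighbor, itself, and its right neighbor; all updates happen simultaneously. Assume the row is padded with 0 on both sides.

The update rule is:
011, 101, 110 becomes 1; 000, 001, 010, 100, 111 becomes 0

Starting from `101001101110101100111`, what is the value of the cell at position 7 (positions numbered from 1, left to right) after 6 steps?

step 1: 010001111011011100101
step 2: 000001001111110100010
step 3: 000000001000011000000
step 4: 000000000000011000000
step 5: 000000000000011000000  (fixed point — unchanged through step 6)
position 7 holds 0

0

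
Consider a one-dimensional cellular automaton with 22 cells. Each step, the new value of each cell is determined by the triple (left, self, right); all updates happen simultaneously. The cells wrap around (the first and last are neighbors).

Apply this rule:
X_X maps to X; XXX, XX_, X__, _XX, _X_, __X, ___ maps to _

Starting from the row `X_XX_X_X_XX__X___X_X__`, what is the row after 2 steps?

_____X_X______________

_X__X_X_X_________X___
_____X_X______________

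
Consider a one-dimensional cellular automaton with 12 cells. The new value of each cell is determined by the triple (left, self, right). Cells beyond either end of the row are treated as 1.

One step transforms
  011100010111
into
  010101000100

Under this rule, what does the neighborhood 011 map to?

1

At position 1 the neighborhood is 011; the next row has 1 there.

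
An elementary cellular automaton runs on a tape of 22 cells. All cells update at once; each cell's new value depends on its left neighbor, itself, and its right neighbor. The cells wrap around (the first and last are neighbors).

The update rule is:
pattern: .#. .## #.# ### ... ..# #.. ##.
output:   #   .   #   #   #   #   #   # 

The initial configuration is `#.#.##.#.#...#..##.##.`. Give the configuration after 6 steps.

##.######.###########.

####.###########.##.##
#####.###########.##.#
######.###########.##.
.######.###########.##
#.######.###########.#
##.######.###########.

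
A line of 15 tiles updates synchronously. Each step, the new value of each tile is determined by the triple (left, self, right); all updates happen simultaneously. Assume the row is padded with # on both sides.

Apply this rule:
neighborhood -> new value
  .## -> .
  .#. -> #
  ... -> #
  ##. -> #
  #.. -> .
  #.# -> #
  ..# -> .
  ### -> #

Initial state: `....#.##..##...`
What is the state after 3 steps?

step 1: .##.##.#...#.#.
step 2: #.##.###.#.####
step 3: ##.##.#####.###

##.##.#####.###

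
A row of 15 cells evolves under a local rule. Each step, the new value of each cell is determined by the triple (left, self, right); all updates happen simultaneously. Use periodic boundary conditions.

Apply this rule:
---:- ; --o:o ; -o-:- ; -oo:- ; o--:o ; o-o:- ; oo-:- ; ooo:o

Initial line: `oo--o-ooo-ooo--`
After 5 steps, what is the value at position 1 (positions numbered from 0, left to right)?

--oo---o---o-oo
oo--o-o-o-o----
--oo-------o--o
oo--o-----o-oo-
--oo-o---o-----
position 1 holds -

-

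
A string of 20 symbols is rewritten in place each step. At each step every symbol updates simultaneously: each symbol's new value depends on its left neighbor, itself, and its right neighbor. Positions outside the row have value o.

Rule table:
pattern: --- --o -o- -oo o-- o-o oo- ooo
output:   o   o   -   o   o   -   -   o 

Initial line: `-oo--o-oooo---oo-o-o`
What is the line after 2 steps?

-o-oo--ooo-oooo----o
---o-oooo--ooo-ooooo

---o-oooo--ooo-ooooo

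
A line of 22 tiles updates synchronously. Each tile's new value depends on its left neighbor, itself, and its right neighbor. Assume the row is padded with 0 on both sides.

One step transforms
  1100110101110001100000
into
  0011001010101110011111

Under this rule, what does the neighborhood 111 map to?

1

At position 10 the neighborhood is 111; the next row has 1 there.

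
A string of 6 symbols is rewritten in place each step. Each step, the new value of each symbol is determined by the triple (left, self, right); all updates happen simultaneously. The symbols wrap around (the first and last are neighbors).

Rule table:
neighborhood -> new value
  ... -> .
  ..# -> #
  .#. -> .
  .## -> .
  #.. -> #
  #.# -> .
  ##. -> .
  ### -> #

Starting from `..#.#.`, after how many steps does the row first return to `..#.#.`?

.#...#
..#.#.

2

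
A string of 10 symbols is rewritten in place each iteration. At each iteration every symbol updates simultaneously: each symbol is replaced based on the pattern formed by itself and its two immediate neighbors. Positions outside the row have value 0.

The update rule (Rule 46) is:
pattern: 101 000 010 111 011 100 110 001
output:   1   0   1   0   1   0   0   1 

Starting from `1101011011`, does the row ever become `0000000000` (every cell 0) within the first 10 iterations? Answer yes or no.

iteration 1: 1011110110
iteration 2: 1110001100
iteration 3: 1000011000
iteration 4: 1000110000
iteration 5: 1001100000
iteration 6: 1011000000
iteration 7: 1110000000
iteration 8: 1000000000
iteration 9: 1000000000  (fixed point — unchanged through iteration 10)
iteration 10 is 1000000000, still not uniform 0

no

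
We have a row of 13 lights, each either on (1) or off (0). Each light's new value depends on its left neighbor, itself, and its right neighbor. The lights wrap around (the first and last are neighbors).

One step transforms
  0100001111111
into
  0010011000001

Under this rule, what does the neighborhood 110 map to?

1

At position 12 the neighborhood is 110; the next row has 1 there.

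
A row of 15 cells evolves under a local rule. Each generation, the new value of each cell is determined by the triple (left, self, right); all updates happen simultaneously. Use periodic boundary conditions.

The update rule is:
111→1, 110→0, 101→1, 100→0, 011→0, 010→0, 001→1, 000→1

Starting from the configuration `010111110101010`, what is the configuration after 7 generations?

generation 1: 101011101010100
generation 2: 010101010101001
generation 3: 101010101010010
generation 4: 010101010100101
generation 5: 101010101001010
generation 6: 010101010010101
generation 7: 101010100101010

101010100101010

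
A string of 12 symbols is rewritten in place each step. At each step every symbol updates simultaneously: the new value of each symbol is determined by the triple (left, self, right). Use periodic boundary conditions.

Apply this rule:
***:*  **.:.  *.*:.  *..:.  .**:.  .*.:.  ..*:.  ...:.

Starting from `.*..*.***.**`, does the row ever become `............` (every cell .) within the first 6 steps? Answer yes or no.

yes

.......*....
............
all cells are . at step 2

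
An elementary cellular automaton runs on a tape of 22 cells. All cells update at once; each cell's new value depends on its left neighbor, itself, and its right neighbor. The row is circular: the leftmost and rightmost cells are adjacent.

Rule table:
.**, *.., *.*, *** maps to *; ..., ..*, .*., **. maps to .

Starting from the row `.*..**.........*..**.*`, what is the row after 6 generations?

*.*.*.*.........*.*.*.
.*.*.*.*.........*.*.*
*.*.*.*.*.........*.*.
.*.*.*.*.*.........*.*
*.*.*.*.*.*.........*.
.*.*.*.*.*.*.........*

.*.*.*.*.*.*.........*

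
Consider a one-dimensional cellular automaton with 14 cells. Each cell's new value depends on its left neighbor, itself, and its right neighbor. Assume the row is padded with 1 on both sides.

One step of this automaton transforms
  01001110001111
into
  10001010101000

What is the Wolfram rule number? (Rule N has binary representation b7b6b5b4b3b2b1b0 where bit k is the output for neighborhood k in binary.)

105

position 5: 111 → 0  (bit 7 = 0)
position 6: 110 → 1  (bit 6 = 1)
position 0: 101 → 1  (bit 5 = 1)
position 2: 100 → 0  (bit 4 = 0)
position 4: 011 → 1  (bit 3 = 1)
position 1: 010 → 0  (bit 2 = 0)
position 3: 001 → 0  (bit 1 = 0)
position 8: 000 → 1  (bit 0 = 1)
bits b7..b0 = 01101001 = 105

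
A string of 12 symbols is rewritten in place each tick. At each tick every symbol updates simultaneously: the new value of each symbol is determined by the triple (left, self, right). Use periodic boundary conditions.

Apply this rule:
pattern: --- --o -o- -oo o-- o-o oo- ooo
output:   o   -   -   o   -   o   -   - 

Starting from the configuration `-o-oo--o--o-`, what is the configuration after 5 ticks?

--oo--------
o-o--ooooooo
-o---o------
---o---ooooo
-o---o-o----

-o---o-o----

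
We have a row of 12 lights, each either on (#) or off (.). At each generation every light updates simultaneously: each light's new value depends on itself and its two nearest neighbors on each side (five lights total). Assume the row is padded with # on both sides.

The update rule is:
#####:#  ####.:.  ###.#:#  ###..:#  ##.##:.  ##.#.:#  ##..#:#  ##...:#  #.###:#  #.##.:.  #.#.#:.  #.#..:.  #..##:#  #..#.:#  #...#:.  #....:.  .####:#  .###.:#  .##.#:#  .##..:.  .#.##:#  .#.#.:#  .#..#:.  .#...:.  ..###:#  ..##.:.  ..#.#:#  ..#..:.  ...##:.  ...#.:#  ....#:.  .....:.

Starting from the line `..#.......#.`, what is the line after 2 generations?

generation 1: ##.......###
generation 2: .##......###

.##......###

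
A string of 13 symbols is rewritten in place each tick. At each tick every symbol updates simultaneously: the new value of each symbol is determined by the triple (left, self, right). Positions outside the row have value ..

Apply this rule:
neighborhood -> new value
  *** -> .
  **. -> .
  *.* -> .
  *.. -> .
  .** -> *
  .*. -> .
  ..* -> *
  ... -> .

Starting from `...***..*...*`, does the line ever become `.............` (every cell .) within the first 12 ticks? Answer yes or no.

..**...*...*.
.**...*...*..
**...*...*...
*...*...*....
...*...*.....
..*...*......
.*...*.......
*...*........
...*.........
..*..........
.*...........
*............
tick 12 is *............, still not uniform .

no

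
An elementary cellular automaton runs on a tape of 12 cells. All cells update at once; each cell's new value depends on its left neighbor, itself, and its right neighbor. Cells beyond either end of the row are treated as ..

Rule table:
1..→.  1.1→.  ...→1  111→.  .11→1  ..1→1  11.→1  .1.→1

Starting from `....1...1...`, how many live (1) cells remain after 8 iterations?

7

11111.111.11
1...1.1.1.11
1.111.1.1.11
1.1.1.1.1.11
1.1.1.1.1.11  (fixed point — unchanged through iteration 8)
count of 1: 7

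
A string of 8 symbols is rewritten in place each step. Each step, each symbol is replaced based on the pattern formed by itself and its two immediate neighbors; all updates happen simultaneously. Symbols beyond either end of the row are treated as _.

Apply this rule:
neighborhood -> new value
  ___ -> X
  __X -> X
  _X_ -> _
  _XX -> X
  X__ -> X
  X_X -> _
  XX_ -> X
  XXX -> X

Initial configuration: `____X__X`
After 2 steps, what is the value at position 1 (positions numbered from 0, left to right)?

X

XXXX_XX_
XXXX_XXX
position 1 holds X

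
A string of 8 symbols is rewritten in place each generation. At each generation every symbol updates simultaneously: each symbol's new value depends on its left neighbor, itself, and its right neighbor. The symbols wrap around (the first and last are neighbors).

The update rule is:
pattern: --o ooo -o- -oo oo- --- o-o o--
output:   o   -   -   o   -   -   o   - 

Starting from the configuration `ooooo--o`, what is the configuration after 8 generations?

------oo
-----oo-
----oo--
---oo---
--oo----
-oo-----
oo------
o------o

o------o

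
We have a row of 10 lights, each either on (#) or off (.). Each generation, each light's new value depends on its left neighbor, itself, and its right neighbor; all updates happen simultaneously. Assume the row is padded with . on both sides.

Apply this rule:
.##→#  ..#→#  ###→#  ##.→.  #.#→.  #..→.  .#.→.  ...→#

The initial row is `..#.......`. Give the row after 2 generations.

#..######.

##..######
#..######.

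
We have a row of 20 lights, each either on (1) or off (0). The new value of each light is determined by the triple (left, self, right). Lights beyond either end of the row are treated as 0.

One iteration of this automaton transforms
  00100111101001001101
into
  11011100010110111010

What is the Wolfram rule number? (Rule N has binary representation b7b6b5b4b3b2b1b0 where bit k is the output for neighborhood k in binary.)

59

position 6: 111 → 0  (bit 7 = 0)
position 8: 110 → 0  (bit 6 = 0)
position 9: 101 → 1  (bit 5 = 1)
position 3: 100 → 1  (bit 4 = 1)
position 5: 011 → 1  (bit 3 = 1)
position 2: 010 → 0  (bit 2 = 0)
position 1: 001 → 1  (bit 1 = 1)
position 0: 000 → 1  (bit 0 = 1)
bits b7..b0 = 00111011 = 59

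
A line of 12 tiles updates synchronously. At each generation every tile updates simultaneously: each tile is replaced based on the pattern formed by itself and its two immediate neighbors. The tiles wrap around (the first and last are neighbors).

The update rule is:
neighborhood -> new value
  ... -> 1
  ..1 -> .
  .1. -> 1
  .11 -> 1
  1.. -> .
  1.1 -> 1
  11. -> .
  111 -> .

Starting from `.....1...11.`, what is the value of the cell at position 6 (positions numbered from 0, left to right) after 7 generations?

generation 1: 1111.1.1.1..
generation 2: 1...111111..
generation 3: 1.1.1.......
generation 4: 11111.11111.
generation 5: 1....11....1
generation 6: ..11.1..11.1
generation 7: ..1.11..1.11
position 6 holds .

.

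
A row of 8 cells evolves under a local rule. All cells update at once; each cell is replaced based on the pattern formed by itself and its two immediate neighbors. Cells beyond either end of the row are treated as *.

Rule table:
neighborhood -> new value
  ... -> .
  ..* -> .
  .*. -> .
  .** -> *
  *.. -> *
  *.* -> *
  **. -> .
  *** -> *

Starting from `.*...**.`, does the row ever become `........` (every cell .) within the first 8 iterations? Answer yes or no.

no

*.*..*.*
.*.*..**
*.*.*.**
.*.*.***
*.*.****
.*.*****
*.******
.*******
iteration 8 is .*******, still not uniform .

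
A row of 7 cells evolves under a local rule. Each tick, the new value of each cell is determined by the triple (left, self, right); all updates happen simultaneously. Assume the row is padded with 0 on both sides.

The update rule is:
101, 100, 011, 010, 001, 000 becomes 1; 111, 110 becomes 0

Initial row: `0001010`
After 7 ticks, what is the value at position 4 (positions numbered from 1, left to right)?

1

tick 1: 1111111
tick 2: 1000000
tick 3: 1111111  (repeats tick 1; period 2)
tick 7: 1111111
position 4 holds 1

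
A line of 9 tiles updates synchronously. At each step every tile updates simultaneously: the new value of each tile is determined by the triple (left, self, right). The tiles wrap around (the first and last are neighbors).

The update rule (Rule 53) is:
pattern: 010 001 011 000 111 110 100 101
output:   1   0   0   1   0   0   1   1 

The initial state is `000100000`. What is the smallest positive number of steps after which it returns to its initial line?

18

110111111
001000000
101111111
010000000
011111111
100000000
111111110
000000001
111111101
000000010
111111011
000000100
111110111
000001000
111101111
000010000
111011111
000100000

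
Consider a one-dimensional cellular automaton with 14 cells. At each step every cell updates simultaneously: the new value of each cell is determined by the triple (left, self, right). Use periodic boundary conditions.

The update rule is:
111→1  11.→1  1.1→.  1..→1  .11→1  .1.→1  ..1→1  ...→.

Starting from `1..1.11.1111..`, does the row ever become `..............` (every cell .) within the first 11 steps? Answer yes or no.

1111.11.111111
1111.11.111111  (fixed point — unchanged through step 11)
step 11 is 1111.11.111111, still not uniform .

no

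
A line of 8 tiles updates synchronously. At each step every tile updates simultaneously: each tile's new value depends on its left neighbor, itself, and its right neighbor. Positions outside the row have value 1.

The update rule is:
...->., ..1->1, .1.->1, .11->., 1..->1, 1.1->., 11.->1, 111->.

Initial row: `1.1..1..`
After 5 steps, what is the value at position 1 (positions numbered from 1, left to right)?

1.111111
1.......
11.....1
.11...1.
..11.11.
position 1 holds .

.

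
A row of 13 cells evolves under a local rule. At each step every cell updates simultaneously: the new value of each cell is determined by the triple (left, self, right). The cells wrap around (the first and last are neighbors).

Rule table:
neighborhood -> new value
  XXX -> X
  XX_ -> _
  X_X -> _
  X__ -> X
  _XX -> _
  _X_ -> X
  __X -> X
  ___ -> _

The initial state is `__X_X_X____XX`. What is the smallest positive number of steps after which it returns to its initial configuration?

step 1: XXX_X_XX__X__
step 2: _X__X___XXXXX
step 3: _XXXXX_X_XXX_
step 4: X_XXX__X__X_X
step 5: ___X_XXXXXX__
step 6: __XX__XXXX_X_
step 7: _X__XX_XX__XX
step 8: _XXX_____XX__
step 9: X_X_X___X__X_
step 10: X_X_XX_XXXXX_
step 11: X_X_____XXX__
step 12: X_XX___X_X_XX
step 13: ____X_XX_X__X
step 14: X__XX____XXXX
step 15: _XX__X__X_XXX
step 16: ___XXXXXX__X_
step 17: __X_XXXX_XXXX
step 18: XXX__XX___XX_
step 19: _X_XX__X_X___
step 20: XX___XXX_XX__
step 21: __X_X_X____XX

21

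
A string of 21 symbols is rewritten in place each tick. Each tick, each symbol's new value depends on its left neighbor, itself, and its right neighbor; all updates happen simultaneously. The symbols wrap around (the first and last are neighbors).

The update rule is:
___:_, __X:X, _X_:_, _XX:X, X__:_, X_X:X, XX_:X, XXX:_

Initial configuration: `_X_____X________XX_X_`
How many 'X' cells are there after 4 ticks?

tick 1: X_____X________XXXX__
tick 2: _____X________XX__X_X
tick 3: ____X________XXX_X_X_
tick 4: ___X________XX_XX_X__
count of X: 6

6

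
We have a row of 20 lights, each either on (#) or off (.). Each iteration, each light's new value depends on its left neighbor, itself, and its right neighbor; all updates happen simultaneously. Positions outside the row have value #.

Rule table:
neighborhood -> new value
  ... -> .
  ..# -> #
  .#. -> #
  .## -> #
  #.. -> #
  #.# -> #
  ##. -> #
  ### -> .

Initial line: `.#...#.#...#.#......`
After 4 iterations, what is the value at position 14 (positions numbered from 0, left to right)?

.

###.#####.#####....#
..###...###...##..##
###.##.##.##.######.
..############....##
position 14 holds .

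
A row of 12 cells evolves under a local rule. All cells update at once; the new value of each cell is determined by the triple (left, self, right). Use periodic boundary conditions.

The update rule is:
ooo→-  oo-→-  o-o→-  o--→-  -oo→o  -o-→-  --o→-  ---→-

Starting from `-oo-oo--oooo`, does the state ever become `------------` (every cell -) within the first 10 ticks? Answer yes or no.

yes

tick 1: -o--o---o---
tick 2: ------------
all cells are - at tick 2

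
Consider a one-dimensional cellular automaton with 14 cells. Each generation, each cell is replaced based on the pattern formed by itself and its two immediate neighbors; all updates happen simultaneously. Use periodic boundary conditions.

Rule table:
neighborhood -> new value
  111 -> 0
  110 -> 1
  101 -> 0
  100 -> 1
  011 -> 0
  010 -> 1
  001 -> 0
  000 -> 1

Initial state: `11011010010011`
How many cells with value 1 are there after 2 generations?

generation 1: 01001011011000
generation 2: 01101001001111
count of 1: 8

8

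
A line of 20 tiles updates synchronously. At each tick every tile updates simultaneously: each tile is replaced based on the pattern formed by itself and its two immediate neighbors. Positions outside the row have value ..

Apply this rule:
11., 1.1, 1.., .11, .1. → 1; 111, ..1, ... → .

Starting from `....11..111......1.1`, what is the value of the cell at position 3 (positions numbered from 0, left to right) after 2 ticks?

....111.1.11.....111
....1.1111111....1.1
position 3 holds .

.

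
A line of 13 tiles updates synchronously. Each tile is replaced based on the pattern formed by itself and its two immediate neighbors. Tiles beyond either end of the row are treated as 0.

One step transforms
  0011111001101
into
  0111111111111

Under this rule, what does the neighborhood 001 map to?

1

At position 1 the neighborhood is 001; the next row has 1 there.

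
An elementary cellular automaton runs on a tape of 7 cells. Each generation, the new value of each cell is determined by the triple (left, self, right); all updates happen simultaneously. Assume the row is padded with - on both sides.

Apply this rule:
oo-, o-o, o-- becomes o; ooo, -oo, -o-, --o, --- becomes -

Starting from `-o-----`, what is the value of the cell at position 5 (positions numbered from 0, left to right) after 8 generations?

--o----
---o---
----o--
-----o-
------o
-------
-------  (fixed point — unchanged through generation 8)
position 5 holds -

-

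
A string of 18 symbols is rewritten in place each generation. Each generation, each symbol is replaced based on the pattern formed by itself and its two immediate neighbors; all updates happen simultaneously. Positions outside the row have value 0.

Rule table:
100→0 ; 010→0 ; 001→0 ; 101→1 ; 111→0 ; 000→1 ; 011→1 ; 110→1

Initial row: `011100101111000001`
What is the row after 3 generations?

010100011001011100
001001011000110101
100000111010111010

100000111010111010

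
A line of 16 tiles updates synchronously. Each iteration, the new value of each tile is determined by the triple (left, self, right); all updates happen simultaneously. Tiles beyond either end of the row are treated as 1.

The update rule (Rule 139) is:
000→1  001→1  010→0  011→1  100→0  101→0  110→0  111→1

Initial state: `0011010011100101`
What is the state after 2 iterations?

iteration 1: 0110000111001001
iteration 2: 0100111110010011

0100111110010011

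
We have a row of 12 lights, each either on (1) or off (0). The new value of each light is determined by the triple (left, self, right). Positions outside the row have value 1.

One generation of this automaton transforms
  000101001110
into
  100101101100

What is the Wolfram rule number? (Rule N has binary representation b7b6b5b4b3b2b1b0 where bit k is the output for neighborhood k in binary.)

position 9: 111 → 1  (bit 7 = 1)
position 10: 110 → 0  (bit 6 = 0)
position 4: 101 → 0  (bit 5 = 0)
position 0: 100 → 1  (bit 4 = 1)
position 8: 011 → 1  (bit 3 = 1)
position 3: 010 → 1  (bit 2 = 1)
position 2: 001 → 0  (bit 1 = 0)
position 1: 000 → 0  (bit 0 = 0)
bits b7..b0 = 10011100 = 156

156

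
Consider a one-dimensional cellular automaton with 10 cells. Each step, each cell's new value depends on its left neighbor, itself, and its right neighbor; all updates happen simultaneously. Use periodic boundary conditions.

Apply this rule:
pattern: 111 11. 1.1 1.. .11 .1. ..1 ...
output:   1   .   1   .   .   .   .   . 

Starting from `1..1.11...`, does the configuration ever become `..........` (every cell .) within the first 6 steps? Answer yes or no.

....1.....
..........
all cells are . at step 2

yes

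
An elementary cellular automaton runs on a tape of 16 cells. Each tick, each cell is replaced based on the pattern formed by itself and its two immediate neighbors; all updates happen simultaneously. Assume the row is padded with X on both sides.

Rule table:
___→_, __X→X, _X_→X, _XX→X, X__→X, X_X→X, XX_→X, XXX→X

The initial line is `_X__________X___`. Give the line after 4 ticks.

XXX________XXX_X
XXXX______XXXXXX
XXXXX____XXXXXXX
XXXXXX__XXXXXXXX

XXXXXX__XXXXXXXX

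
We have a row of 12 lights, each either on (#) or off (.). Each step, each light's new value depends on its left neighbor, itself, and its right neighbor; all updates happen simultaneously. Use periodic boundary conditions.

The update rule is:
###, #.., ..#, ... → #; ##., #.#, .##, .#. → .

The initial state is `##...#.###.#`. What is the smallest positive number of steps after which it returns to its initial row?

12

#.###...#...
...#.###.###
###...#...#.
.#.###.###..
#...#...#.##
.###.###...#
..#...#.###.
##.###...#.#
#...#.###...
.###...#.###
..#.###...#.
##...#.###.#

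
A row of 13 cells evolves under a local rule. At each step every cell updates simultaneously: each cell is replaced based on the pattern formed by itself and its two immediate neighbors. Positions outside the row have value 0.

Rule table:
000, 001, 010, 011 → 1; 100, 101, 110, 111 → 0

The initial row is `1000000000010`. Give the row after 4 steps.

step 1: 1011111111110
step 2: 1010000000000
step 3: 1010111111111
step 4: 1010100000000

1010100000000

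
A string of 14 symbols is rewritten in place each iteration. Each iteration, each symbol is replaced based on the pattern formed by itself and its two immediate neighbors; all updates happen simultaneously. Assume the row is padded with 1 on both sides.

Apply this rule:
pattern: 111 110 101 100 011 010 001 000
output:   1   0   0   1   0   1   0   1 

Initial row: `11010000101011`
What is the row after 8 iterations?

11011111111010

10011110101001
01001100101100
01100010100010
00011010111010
11000010010010
10111011011010
00010000000010
11011111111010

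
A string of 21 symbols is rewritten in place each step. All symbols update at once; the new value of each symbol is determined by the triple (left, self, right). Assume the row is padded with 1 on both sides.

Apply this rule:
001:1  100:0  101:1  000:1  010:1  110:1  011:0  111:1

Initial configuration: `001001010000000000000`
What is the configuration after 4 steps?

011011110111111111111
101101111011111111111
110110111101111111111
111011011110111111111

111011011110111111111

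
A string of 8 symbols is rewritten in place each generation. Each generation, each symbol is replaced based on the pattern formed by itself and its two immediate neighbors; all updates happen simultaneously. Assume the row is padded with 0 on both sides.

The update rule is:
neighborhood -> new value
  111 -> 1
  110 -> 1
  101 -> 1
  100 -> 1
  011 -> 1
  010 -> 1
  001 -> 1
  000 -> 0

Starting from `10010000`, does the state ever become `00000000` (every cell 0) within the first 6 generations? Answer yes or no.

generation 1: 11111000
generation 2: 11111100
generation 3: 11111110
generation 4: 11111111
generation 5: 11111111  (fixed point — unchanged through generation 6)
generation 6 is 11111111, still not uniform 0

no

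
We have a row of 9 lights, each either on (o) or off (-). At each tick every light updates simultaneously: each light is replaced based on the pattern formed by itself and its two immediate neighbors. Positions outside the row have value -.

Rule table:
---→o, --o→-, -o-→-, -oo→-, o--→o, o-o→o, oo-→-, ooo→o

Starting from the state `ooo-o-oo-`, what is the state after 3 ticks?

tick 1: -o-o-o--o
tick 2: --o-o-o--
tick 3: o--o-o-oo

o--o-o-oo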